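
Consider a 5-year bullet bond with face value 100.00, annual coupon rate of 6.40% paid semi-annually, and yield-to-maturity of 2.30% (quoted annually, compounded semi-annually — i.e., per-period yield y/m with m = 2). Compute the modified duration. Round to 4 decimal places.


Answer: Modified duration = 4.3706

Derivation:
Coupon per period c = face * coupon_rate / m = 3.200000
Periods per year m = 2; per-period yield y/m = 0.011500
Number of cashflows N = 10
Cashflows (t years, CF_t, discount factor 1/(1+y/m)^(m*t), PV):
  t = 0.5000: CF_t = 3.200000, DF = 0.988631, PV = 3.163618
  t = 1.0000: CF_t = 3.200000, DF = 0.977391, PV = 3.127650
  t = 1.5000: CF_t = 3.200000, DF = 0.966279, PV = 3.092091
  t = 2.0000: CF_t = 3.200000, DF = 0.955293, PV = 3.056937
  t = 2.5000: CF_t = 3.200000, DF = 0.944432, PV = 3.022182
  t = 3.0000: CF_t = 3.200000, DF = 0.933694, PV = 2.987822
  t = 3.5000: CF_t = 3.200000, DF = 0.923079, PV = 2.953852
  t = 4.0000: CF_t = 3.200000, DF = 0.912584, PV = 2.920269
  t = 4.5000: CF_t = 3.200000, DF = 0.902209, PV = 2.887068
  t = 5.0000: CF_t = 103.200000, DF = 0.891951, PV = 92.049371
Price P = sum_t PV_t = 119.260860
First compute Macaulay numerator sum_t t * PV_t:
  t * PV_t at t = 0.5000: 1.581809
  t * PV_t at t = 1.0000: 3.127650
  t * PV_t at t = 1.5000: 4.638137
  t * PV_t at t = 2.0000: 6.113873
  t * PV_t at t = 2.5000: 7.555454
  t * PV_t at t = 3.0000: 8.963465
  t * PV_t at t = 3.5000: 10.338483
  t * PV_t at t = 4.0000: 11.681077
  t * PV_t at t = 4.5000: 12.991805
  t * PV_t at t = 5.0000: 460.246856
Macaulay duration D = 527.238609 / 119.260860 = 4.420886
Modified duration = D / (1 + y/m) = 4.420886 / (1 + 0.011500) = 4.370623


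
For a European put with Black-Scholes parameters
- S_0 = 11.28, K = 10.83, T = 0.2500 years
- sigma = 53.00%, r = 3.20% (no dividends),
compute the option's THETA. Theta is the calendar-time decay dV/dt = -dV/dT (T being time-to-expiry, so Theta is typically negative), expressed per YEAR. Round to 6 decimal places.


d1 = 0.3163157927; d2 = 0.0513157927
phi(d1) = 0.3794750709; exp(-qT) = 1.0000000000; exp(-rT) = 0.9920319148
Theta = -S*exp(-qT)*phi(d1)*sigma/(2*sqrt(T)) + r*K*exp(-rT)*N(-d2) - q*S*exp(-qT)*N(-d1)
N(-d1) = 0.3758814126; N(-d2) = 0.4795369420; sqrt(T) = 0.5000000000
Term 1 = -11.2800 * 1.0000000000 * 0.3794750709 * 0.5300 / (2 * 0.5000000000) = -2.2686537639
Term 2 = 0.0320 * 10.8300 * 0.9920319148 * 0.4795369420 = 0.1648641199
Term 3 = 0 (no dividend yield, q = 0)
Theta = -2.2686537639 + (0.1648641199) + (0.0000000000) = -2.103790

Answer: Theta = -2.103790


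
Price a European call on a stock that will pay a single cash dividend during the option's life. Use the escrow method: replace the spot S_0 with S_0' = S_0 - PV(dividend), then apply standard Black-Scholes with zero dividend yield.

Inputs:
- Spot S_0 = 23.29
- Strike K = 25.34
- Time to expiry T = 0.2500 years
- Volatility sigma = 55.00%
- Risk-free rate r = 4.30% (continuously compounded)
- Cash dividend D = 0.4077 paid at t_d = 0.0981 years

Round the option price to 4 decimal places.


Answer: Price = 1.6715

Derivation:
PV(D) = D * exp(-r * t_d) = 0.4077 * 0.99579058 = 0.40598382
S_0' = S_0 - PV(D) = 23.2900 - 0.40598382 = 22.88401618
d1 = (ln(S_0'/K) + (r + sigma^2/2)*T) / (sigma*sqrt(T)) = -0.19411997
d2 = d1 - sigma*sqrt(T) = -0.46911997
exp(-rT) = 0.98930757
N(d1) = 0.42304097; N(d2) = 0.31949194
C = S_0' * N(d1) - K * exp(-rT) * N(d2) = 22.88401618 * 0.42304097 - 25.3400 * 0.98930757 * 0.31949194 = 1.6715


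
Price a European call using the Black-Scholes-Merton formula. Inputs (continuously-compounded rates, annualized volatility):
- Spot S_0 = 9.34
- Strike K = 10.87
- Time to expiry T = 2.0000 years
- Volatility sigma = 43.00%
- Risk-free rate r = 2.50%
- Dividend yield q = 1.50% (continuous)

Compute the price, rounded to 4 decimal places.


d1 = (ln(S/K) + (r - q + 0.5*sigma^2) * T) / (sigma * sqrt(T)) = 0.08748317
d2 = d1 - sigma * sqrt(T) = -0.52062866
exp(-rT) = 0.95122942; exp(-qT) = 0.97044553
C = S_0 * exp(-qT) * N(d1) - K * exp(-rT) * N(d2)
N(d1) = 0.53485627; N(d2) = 0.30131274
C = 9.3400 * 0.97044553 * 0.53485627 - 10.8700 * 0.95122942 * 0.30131274 = 1.7324

Answer: Price = 1.7324


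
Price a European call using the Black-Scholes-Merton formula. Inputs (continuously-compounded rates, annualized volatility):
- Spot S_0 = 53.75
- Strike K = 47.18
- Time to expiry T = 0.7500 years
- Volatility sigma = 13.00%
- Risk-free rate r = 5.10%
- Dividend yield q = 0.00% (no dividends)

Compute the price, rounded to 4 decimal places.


Answer: Price = 8.5042

Derivation:
d1 = (ln(S/K) + (r - q + 0.5*sigma^2) * T) / (sigma * sqrt(T)) = 1.55405899
d2 = d1 - sigma * sqrt(T) = 1.44147568
exp(-rT) = 0.96247229; exp(-qT) = 1.00000000
C = S_0 * exp(-qT) * N(d1) - K * exp(-rT) * N(d2)
N(d1) = 0.93991483; N(d2) = 0.92527483
C = 53.7500 * 1.00000000 * 0.93991483 - 47.1800 * 0.96247229 * 0.92527483 = 8.5042


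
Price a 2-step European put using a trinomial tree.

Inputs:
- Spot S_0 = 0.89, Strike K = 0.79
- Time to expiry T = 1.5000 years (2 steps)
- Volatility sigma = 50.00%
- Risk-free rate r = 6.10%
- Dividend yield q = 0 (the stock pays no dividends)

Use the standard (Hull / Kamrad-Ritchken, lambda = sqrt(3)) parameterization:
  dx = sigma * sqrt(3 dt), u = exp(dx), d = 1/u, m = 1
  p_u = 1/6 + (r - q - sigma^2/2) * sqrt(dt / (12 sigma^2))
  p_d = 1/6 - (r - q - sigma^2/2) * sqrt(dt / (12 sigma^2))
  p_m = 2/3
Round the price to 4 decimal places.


dt = T/N = 0.750000; dx = sigma*sqrt(3*dt) = 0.750000
u = exp(dx) = 2.117000; d = 1/u = 0.472367
p_u = 0.134667, p_m = 0.666667, p_d = 0.198667
Discount per step: exp(-r*dt) = 0.955281
Stock lattice S(k, j) with j the centered position index:
  k=0: S(0,+0) = 0.8900
  k=1: S(1,-1) = 0.4204; S(1,+0) = 0.8900; S(1,+1) = 1.8841
  k=2: S(2,-2) = 0.1986; S(2,-1) = 0.4204; S(2,+0) = 0.8900; S(2,+1) = 1.8841; S(2,+2) = 3.9887
Terminal payoffs V(N, j) = max(K - S_T, 0):
  V(2,-2) = 0.591414; V(2,-1) = 0.369594; V(2,+0) = 0.000000; V(2,+1) = 0.000000; V(2,+2) = 0.000000
Backward induction: V(k, j) = exp(-r*dt) * [p_u * V(k+1, j+1) + p_m * V(k+1, j) + p_d * V(k+1, j-1)]
  V(1,-1) = exp(-r*dt) * [p_u*0.000000 + p_m*0.369594 + p_d*0.591414] = 0.347617
  V(1,+0) = exp(-r*dt) * [p_u*0.000000 + p_m*0.000000 + p_d*0.369594] = 0.070142
  V(1,+1) = exp(-r*dt) * [p_u*0.000000 + p_m*0.000000 + p_d*0.000000] = 0.000000
  V(0,+0) = exp(-r*dt) * [p_u*0.000000 + p_m*0.070142 + p_d*0.347617] = 0.110642

Answer: Price = V(0,0) = 0.1106


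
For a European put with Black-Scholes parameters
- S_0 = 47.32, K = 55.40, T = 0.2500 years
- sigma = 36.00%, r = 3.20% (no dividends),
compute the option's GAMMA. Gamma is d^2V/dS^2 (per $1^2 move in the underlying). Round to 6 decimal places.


Answer: Gamma = 0.035583

Derivation:
d1 = -0.7413697480; d2 = -0.9213697480
phi(d1) = 0.3030816358; exp(-qT) = 1.0000000000; exp(-rT) = 0.9920319148
Gamma = exp(-qT) * phi(d1) / (S * sigma * sqrt(T)) = 1.0000000000 * 0.3030816358 / (47.3200 * 0.3600 * 0.5000000000) = 0.035583


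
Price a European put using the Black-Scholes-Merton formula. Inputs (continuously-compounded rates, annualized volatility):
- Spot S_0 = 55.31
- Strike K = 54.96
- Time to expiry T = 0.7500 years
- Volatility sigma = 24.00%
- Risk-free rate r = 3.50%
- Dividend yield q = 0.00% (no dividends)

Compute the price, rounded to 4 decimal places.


Answer: Price = 3.6727

Derivation:
d1 = (ln(S/K) + (r - q + 0.5*sigma^2) * T) / (sigma * sqrt(T)) = 0.26076062
d2 = d1 - sigma * sqrt(T) = 0.05291452
exp(-rT) = 0.97409154; exp(-qT) = 1.00000000
P = K * exp(-rT) * N(-d2) - S_0 * exp(-qT) * N(-d1)
N(-d1) = 0.39713856; N(-d2) = 0.47890001
P = 54.9600 * 0.97409154 * 0.47890001 - 55.3100 * 1.00000000 * 0.39713856 = 3.6727


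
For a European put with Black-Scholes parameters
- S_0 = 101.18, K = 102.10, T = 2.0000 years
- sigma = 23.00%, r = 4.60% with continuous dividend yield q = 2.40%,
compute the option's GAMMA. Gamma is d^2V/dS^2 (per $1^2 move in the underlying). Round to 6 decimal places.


d1 = 0.2700790775; d2 = -0.0551900418
phi(d1) = 0.3846544473; exp(-qT) = 0.9531337871; exp(-rT) = 0.9121051495
Gamma = exp(-qT) * phi(d1) / (S * sigma * sqrt(T)) = 0.9531337871 * 0.3846544473 / (101.1800 * 0.2300 * 1.4142135624) = 0.011140

Answer: Gamma = 0.011140


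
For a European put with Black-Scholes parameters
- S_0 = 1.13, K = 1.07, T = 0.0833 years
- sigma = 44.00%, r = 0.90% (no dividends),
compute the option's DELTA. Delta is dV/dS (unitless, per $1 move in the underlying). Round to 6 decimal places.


Answer: Delta = -0.308881

Derivation:
d1 = 0.4990259015; d2 = 0.3720342482
phi(d1) = 0.3522366746; exp(-qT) = 1.0000000000; exp(-rT) = 0.9992505810
N(-d1) = 0.3088805685
Delta = -exp(-qT) * N(-d1) = -1.0000000000 * 0.3088805685 = -0.308881


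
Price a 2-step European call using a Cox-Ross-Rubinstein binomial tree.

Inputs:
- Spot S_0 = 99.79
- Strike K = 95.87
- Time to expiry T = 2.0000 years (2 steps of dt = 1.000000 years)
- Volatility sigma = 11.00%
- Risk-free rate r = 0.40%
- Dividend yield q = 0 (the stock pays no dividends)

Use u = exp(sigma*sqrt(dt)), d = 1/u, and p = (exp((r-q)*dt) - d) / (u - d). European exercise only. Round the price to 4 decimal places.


Answer: Price = V(0,0) = 8.7460

Derivation:
dt = T/N = 1.000000
u = exp(sigma*sqrt(dt)) = 1.116278; d = 1/u = 0.895834
p = (exp((r-q)*dt) - d) / (u - d) = 0.490709
Discount per step: exp(-r*dt) = 0.996008
Stock lattice S(k, i) with i counting down-moves:
  k=0: S(0,0) = 99.7900
  k=1: S(1,0) = 111.3934; S(1,1) = 89.3953
  k=2: S(2,0) = 124.3460; S(2,1) = 99.7900; S(2,2) = 80.0834
Terminal payoffs V(N, i) = max(S_T - K, 0):
  V(2,0) = 28.475997; V(2,1) = 3.920000; V(2,2) = 0.000000
Backward induction: V(k, i) = exp(-r*dt) * [p * V(k+1, i) + (1-p) * V(k+1, i+1)].
  V(1,0) = exp(-r*dt) * [p*28.475997 + (1-p)*3.920000] = 15.906103
  V(1,1) = exp(-r*dt) * [p*3.920000 + (1-p)*0.000000] = 1.915901
  V(0,0) = exp(-r*dt) * [p*15.906103 + (1-p)*1.915901] = 8.745968


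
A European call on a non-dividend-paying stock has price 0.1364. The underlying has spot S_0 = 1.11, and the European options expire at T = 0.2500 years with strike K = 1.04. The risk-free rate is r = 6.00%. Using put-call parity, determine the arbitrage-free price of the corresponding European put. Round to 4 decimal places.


Answer: Put price = 0.0509

Derivation:
Put-call parity: C - P = S_0 * exp(-qT) - K * exp(-rT).
S_0 * exp(-qT) = 1.1100 * 1.00000000 = 1.11000000
K * exp(-rT) = 1.0400 * 0.98511194 = 1.02451642
P = C - S*exp(-qT) + K*exp(-rT)
P = 0.1364 - 1.11000000 + 1.02451642 = 0.0509


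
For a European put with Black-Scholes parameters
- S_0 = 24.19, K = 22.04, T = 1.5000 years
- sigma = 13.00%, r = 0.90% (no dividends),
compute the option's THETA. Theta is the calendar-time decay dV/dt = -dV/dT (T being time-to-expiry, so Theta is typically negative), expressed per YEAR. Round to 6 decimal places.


d1 = 0.7490121357; d2 = 0.5897953024
phi(d1) = 0.3013604800; exp(-qT) = 1.0000000000; exp(-rT) = 0.9865907163
Theta = -S*exp(-qT)*phi(d1)*sigma/(2*sqrt(T)) + r*K*exp(-rT)*N(-d2) - q*S*exp(-qT)*N(-d1)
N(-d1) = 0.2269249455; N(-d2) = 0.2776639462; sqrt(T) = 1.2247448714
Term 1 = -24.1900 * 1.0000000000 * 0.3013604800 * 0.1300 / (2 * 1.2247448714) = -0.3868921290
Term 2 = 0.0090 * 22.0400 * 0.9865907163 * 0.2776639462 = 0.0543388716
Term 3 = 0 (no dividend yield, q = 0)
Theta = -0.3868921290 + (0.0543388716) + (0.0000000000) = -0.332553

Answer: Theta = -0.332553


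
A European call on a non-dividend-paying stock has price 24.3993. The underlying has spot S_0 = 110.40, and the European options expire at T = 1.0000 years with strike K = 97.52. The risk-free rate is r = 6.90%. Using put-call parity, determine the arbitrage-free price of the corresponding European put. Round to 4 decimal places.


Answer: Put price = 5.0173

Derivation:
Put-call parity: C - P = S_0 * exp(-qT) - K * exp(-rT).
S_0 * exp(-qT) = 110.4000 * 1.00000000 = 110.40000000
K * exp(-rT) = 97.5200 * 0.93332668 = 91.01801784
P = C - S*exp(-qT) + K*exp(-rT)
P = 24.3993 - 110.40000000 + 91.01801784 = 5.0173


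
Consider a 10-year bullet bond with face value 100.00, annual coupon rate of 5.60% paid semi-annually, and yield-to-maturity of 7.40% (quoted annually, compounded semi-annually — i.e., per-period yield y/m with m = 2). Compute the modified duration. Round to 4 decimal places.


Coupon per period c = face * coupon_rate / m = 2.800000
Periods per year m = 2; per-period yield y/m = 0.037000
Number of cashflows N = 20
Cashflows (t years, CF_t, discount factor 1/(1+y/m)^(m*t), PV):
  t = 0.5000: CF_t = 2.800000, DF = 0.964320, PV = 2.700096
  t = 1.0000: CF_t = 2.800000, DF = 0.929913, PV = 2.603757
  t = 1.5000: CF_t = 2.800000, DF = 0.896734, PV = 2.510856
  t = 2.0000: CF_t = 2.800000, DF = 0.864739, PV = 2.421269
  t = 2.5000: CF_t = 2.800000, DF = 0.833885, PV = 2.334878
  t = 3.0000: CF_t = 2.800000, DF = 0.804132, PV = 2.251570
  t = 3.5000: CF_t = 2.800000, DF = 0.775441, PV = 2.171235
  t = 4.0000: CF_t = 2.800000, DF = 0.747773, PV = 2.093765
  t = 4.5000: CF_t = 2.800000, DF = 0.721093, PV = 2.019060
  t = 5.0000: CF_t = 2.800000, DF = 0.695364, PV = 1.947020
  t = 5.5000: CF_t = 2.800000, DF = 0.670554, PV = 1.877551
  t = 6.0000: CF_t = 2.800000, DF = 0.646629, PV = 1.810560
  t = 6.5000: CF_t = 2.800000, DF = 0.623557, PV = 1.745960
  t = 7.0000: CF_t = 2.800000, DF = 0.601309, PV = 1.683664
  t = 7.5000: CF_t = 2.800000, DF = 0.579854, PV = 1.623591
  t = 8.0000: CF_t = 2.800000, DF = 0.559165, PV = 1.565662
  t = 8.5000: CF_t = 2.800000, DF = 0.539214, PV = 1.509799
  t = 9.0000: CF_t = 2.800000, DF = 0.519975, PV = 1.455930
  t = 9.5000: CF_t = 2.800000, DF = 0.501422, PV = 1.403982
  t = 10.0000: CF_t = 102.800000, DF = 0.483532, PV = 49.707050
Price P = sum_t PV_t = 87.437255
First compute Macaulay numerator sum_t t * PV_t:
  t * PV_t at t = 0.5000: 1.350048
  t * PV_t at t = 1.0000: 2.603757
  t * PV_t at t = 1.5000: 3.766284
  t * PV_t at t = 2.0000: 4.842538
  t * PV_t at t = 2.5000: 5.837196
  t * PV_t at t = 3.0000: 6.754711
  t * PV_t at t = 3.5000: 7.599321
  t * PV_t at t = 4.0000: 8.375061
  t * PV_t at t = 4.5000: 9.085770
  t * PV_t at t = 5.0000: 9.735101
  t * PV_t at t = 5.5000: 10.326530
  t * PV_t at t = 6.0000: 10.863361
  t * PV_t at t = 6.5000: 11.348738
  t * PV_t at t = 7.0000: 11.785648
  t * PV_t at t = 7.5000: 12.176934
  t * PV_t at t = 8.0000: 12.525294
  t * PV_t at t = 8.5000: 12.833293
  t * PV_t at t = 9.0000: 13.103368
  t * PV_t at t = 9.5000: 13.337833
  t * PV_t at t = 10.0000: 497.070497
Macaulay duration D = 665.321280 / 87.437255 = 7.609128
Modified duration = D / (1 + y/m) = 7.609128 / (1 + 0.037000) = 7.337636

Answer: Modified duration = 7.3376


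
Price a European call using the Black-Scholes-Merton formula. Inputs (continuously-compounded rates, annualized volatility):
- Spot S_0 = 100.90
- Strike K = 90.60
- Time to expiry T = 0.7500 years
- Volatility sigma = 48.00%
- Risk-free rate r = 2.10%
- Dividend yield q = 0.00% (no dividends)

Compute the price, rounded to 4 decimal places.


d1 = (ln(S/K) + (r - q + 0.5*sigma^2) * T) / (sigma * sqrt(T)) = 0.50476222
d2 = d1 - sigma * sqrt(T) = 0.08907003
exp(-rT) = 0.98437338; exp(-qT) = 1.00000000
C = S_0 * exp(-qT) * N(d1) - K * exp(-rT) * N(d2)
N(d1) = 0.69313707; N(d2) = 0.53548687
C = 100.9000 * 1.00000000 * 0.69313707 - 90.6000 * 0.98437338 * 0.53548687 = 22.1805

Answer: Price = 22.1805


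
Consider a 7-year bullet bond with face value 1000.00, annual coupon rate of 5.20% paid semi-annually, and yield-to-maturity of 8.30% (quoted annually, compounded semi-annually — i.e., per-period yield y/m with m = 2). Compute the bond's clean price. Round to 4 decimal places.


Coupon per period c = face * coupon_rate / m = 26.000000
Periods per year m = 2; per-period yield y/m = 0.041500
Number of cashflows N = 14
Cashflows (t years, CF_t, discount factor 1/(1+y/m)^(m*t), PV):
  t = 0.5000: CF_t = 26.000000, DF = 0.960154, PV = 24.963994
  t = 1.0000: CF_t = 26.000000, DF = 0.921895, PV = 23.969270
  t = 1.5000: CF_t = 26.000000, DF = 0.885161, PV = 23.014181
  t = 2.0000: CF_t = 26.000000, DF = 0.849890, PV = 22.097149
  t = 2.5000: CF_t = 26.000000, DF = 0.816025, PV = 21.216658
  t = 3.0000: CF_t = 26.000000, DF = 0.783510, PV = 20.371251
  t = 3.5000: CF_t = 26.000000, DF = 0.752290, PV = 19.559531
  t = 4.0000: CF_t = 26.000000, DF = 0.722314, PV = 18.780154
  t = 4.5000: CF_t = 26.000000, DF = 0.693532, PV = 18.031833
  t = 5.0000: CF_t = 26.000000, DF = 0.665897, PV = 17.313330
  t = 5.5000: CF_t = 26.000000, DF = 0.639364, PV = 16.623456
  t = 6.0000: CF_t = 26.000000, DF = 0.613887, PV = 15.961072
  t = 6.5000: CF_t = 26.000000, DF = 0.589426, PV = 15.325081
  t = 7.0000: CF_t = 1026.000000, DF = 0.565940, PV = 580.654132
Price P = sum_t PV_t = 837.881093

Answer: Price = 837.8811


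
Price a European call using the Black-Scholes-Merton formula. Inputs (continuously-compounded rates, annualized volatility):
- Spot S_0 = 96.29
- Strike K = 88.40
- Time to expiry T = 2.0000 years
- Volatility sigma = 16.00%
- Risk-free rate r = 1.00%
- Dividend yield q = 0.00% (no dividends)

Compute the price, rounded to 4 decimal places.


d1 = (ln(S/K) + (r - q + 0.5*sigma^2) * T) / (sigma * sqrt(T)) = 0.57935248
d2 = d1 - sigma * sqrt(T) = 0.35307831
exp(-rT) = 0.98019867; exp(-qT) = 1.00000000
C = S_0 * exp(-qT) * N(d1) - K * exp(-rT) * N(d2)
N(d1) = 0.71882432; N(d2) = 0.63798513
C = 96.2900 * 1.00000000 * 0.71882432 - 88.4000 * 0.98019867 * 0.63798513 = 13.9345

Answer: Price = 13.9345


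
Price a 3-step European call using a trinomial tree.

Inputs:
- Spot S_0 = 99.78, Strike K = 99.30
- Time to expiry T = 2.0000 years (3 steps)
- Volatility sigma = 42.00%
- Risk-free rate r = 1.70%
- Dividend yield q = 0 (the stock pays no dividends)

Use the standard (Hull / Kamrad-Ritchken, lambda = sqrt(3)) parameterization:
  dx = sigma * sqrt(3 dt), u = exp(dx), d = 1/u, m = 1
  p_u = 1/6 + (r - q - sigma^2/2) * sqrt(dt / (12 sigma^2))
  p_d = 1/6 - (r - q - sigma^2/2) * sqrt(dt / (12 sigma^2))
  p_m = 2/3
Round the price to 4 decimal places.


Answer: Price = V(0,0) = 22.3119

Derivation:
dt = T/N = 0.666667; dx = sigma*sqrt(3*dt) = 0.593970
u = exp(dx) = 1.811164; d = 1/u = 0.552131
p_u = 0.126710, p_m = 0.666667, p_d = 0.206624
Discount per step: exp(-r*dt) = 0.988731
Stock lattice S(k, j) with j the centered position index:
  k=0: S(0,+0) = 99.7800
  k=1: S(1,-1) = 55.0916; S(1,+0) = 99.7800; S(1,+1) = 180.7179
  k=2: S(2,-2) = 30.4178; S(2,-1) = 55.0916; S(2,+0) = 99.7800; S(2,+1) = 180.7179; S(2,+2) = 327.3098
  k=3: S(3,-3) = 16.7946; S(3,-2) = 30.4178; S(3,-1) = 55.0916; S(3,+0) = 99.7800; S(3,+1) = 180.7179; S(3,+2) = 327.3098; S(3,+3) = 592.8117
Terminal payoffs V(N, j) = max(S_T - K, 0):
  V(3,-3) = 0.000000; V(3,-2) = 0.000000; V(3,-1) = 0.000000; V(3,+0) = 0.480000; V(3,+1) = 81.417937; V(3,+2) = 228.009810; V(3,+3) = 493.511724
Backward induction: V(k, j) = exp(-r*dt) * [p_u * V(k+1, j+1) + p_m * V(k+1, j) + p_d * V(k+1, j-1)]
  V(2,-2) = exp(-r*dt) * [p_u*0.000000 + p_m*0.000000 + p_d*0.000000] = 0.000000
  V(2,-1) = exp(-r*dt) * [p_u*0.480000 + p_m*0.000000 + p_d*0.000000] = 0.060135
  V(2,+0) = exp(-r*dt) * [p_u*81.417937 + p_m*0.480000 + p_d*0.000000] = 10.516562
  V(2,+1) = exp(-r*dt) * [p_u*228.009810 + p_m*81.417937 + p_d*0.480000] = 82.330433
  V(2,+2) = exp(-r*dt) * [p_u*493.511724 + p_m*228.009810 + p_d*81.417937] = 228.754759
  V(1,-1) = exp(-r*dt) * [p_u*10.516562 + p_m*0.060135 + p_d*0.000000] = 1.357170
  V(1,+0) = exp(-r*dt) * [p_u*82.330433 + p_m*10.516562 + p_d*0.060135] = 17.258804
  V(1,+1) = exp(-r*dt) * [p_u*228.754759 + p_m*82.330433 + p_d*10.516562] = 85.075658
  V(0,+0) = exp(-r*dt) * [p_u*85.075658 + p_m*17.258804 + p_d*1.357170] = 22.311883


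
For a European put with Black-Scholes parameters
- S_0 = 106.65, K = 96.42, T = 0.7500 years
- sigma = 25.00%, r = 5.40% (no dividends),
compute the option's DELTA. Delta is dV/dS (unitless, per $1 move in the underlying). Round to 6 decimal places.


Answer: Delta = -0.223308

Derivation:
d1 = 0.7610691105; d2 = 0.5445627596
phi(d1) = 0.2986294927; exp(-qT) = 1.0000000000; exp(-rT) = 0.9603091645
N(-d1) = 0.2233078946
Delta = -exp(-qT) * N(-d1) = -1.0000000000 * 0.2233078946 = -0.223308


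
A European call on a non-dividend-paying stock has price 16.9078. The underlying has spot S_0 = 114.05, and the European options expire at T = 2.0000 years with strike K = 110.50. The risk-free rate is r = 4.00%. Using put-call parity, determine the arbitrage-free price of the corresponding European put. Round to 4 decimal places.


Answer: Put price = 4.8622

Derivation:
Put-call parity: C - P = S_0 * exp(-qT) - K * exp(-rT).
S_0 * exp(-qT) = 114.0500 * 1.00000000 = 114.05000000
K * exp(-rT) = 110.5000 * 0.92311635 = 102.00435628
P = C - S*exp(-qT) + K*exp(-rT)
P = 16.9078 - 114.05000000 + 102.00435628 = 4.8622


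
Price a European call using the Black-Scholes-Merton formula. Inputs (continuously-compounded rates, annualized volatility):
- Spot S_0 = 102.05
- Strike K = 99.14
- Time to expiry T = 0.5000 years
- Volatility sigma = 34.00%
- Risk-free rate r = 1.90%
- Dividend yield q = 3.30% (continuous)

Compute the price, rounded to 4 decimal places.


Answer: Price = 10.6284

Derivation:
d1 = (ln(S/K) + (r - q + 0.5*sigma^2) * T) / (sigma * sqrt(T)) = 0.21142450
d2 = d1 - sigma * sqrt(T) = -0.02899181
exp(-rT) = 0.99054498; exp(-qT) = 0.98363538
C = S_0 * exp(-qT) * N(d1) - K * exp(-rT) * N(d2)
N(d1) = 0.58372198; N(d2) = 0.48843556
C = 102.0500 * 0.98363538 * 0.58372198 - 99.1400 * 0.99054498 * 0.48843556 = 10.6284


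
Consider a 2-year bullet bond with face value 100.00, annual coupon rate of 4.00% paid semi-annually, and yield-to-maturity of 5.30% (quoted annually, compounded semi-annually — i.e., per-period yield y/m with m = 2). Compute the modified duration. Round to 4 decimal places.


Answer: Modified duration = 1.8910

Derivation:
Coupon per period c = face * coupon_rate / m = 2.000000
Periods per year m = 2; per-period yield y/m = 0.026500
Number of cashflows N = 4
Cashflows (t years, CF_t, discount factor 1/(1+y/m)^(m*t), PV):
  t = 0.5000: CF_t = 2.000000, DF = 0.974184, PV = 1.948368
  t = 1.0000: CF_t = 2.000000, DF = 0.949035, PV = 1.898069
  t = 1.5000: CF_t = 2.000000, DF = 0.924535, PV = 1.849069
  t = 2.0000: CF_t = 102.000000, DF = 0.900667, PV = 91.868020
Price P = sum_t PV_t = 97.563527
First compute Macaulay numerator sum_t t * PV_t:
  t * PV_t at t = 0.5000: 0.974184
  t * PV_t at t = 1.0000: 1.898069
  t * PV_t at t = 1.5000: 2.773604
  t * PV_t at t = 2.0000: 183.736040
Macaulay duration D = 189.381897 / 97.563527 = 1.941114
Modified duration = D / (1 + y/m) = 1.941114 / (1 + 0.026500) = 1.891002


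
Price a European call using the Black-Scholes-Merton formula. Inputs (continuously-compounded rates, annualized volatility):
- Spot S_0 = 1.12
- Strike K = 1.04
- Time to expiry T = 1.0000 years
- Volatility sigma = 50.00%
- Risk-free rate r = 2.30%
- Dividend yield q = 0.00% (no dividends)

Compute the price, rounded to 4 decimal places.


d1 = (ln(S/K) + (r - q + 0.5*sigma^2) * T) / (sigma * sqrt(T)) = 0.44421594
d2 = d1 - sigma * sqrt(T) = -0.05578406
exp(-rT) = 0.97726248; exp(-qT) = 1.00000000
C = S_0 * exp(-qT) * N(d1) - K * exp(-rT) * N(d2)
N(d1) = 0.67155677; N(d2) = 0.47775692
C = 1.1200 * 1.00000000 * 0.67155677 - 1.0400 * 0.97726248 * 0.47775692 = 0.2666

Answer: Price = 0.2666


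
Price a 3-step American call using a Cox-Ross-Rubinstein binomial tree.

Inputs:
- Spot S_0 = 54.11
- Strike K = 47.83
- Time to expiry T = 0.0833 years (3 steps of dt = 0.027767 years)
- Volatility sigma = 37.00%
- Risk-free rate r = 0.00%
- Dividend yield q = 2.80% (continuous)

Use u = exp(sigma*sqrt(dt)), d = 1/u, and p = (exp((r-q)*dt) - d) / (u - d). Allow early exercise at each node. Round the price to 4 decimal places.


dt = T/N = 0.027767
u = exp(sigma*sqrt(dt)) = 1.063595; d = 1/u = 0.940208
p = (exp((r-q)*dt) - d) / (u - d) = 0.478293
Discount per step: exp(-r*dt) = 1.000000
Stock lattice S(k, i) with i counting down-moves:
  k=0: S(0,0) = 54.1100
  k=1: S(1,0) = 57.5511; S(1,1) = 50.8746
  k=2: S(2,0) = 61.2110; S(2,1) = 54.1100; S(2,2) = 47.8327
  k=3: S(3,0) = 65.1037; S(3,1) = 57.5511; S(3,2) = 50.8746; S(3,3) = 44.9727
Terminal payoffs V(N, i) = max(S_T - K, 0):
  V(3,0) = 17.273741; V(3,1) = 9.721105; V(3,2) = 3.044646; V(3,3) = 0.000000
Backward induction: V(k, i) = exp(-r*dt) * [p * V(k+1, i) + (1-p) * V(k+1, i+1)]; then take max(V_cont, immediate exercise) for American.
  V(2,0) = exp(-r*dt) * [p*17.273741 + (1-p)*9.721105] = 13.333476; exercise = 13.381047; V(2,0) = max -> 13.381047
  V(2,1) = exp(-r*dt) * [p*9.721105 + (1-p)*3.044646] = 6.237948; exercise = 6.280000; V(2,1) = max -> 6.280000
  V(2,2) = exp(-r*dt) * [p*3.044646 + (1-p)*0.000000] = 1.456232; exercise = 0.002740; V(2,2) = max -> 1.456232
  V(1,0) = exp(-r*dt) * [p*13.381047 + (1-p)*6.280000] = 9.676379; exercise = 9.721105; V(1,0) = max -> 9.721105
  V(1,1) = exp(-r*dt) * [p*6.280000 + (1-p)*1.456232] = 3.763405; exercise = 3.044646; V(1,1) = max -> 3.763405
  V(0,0) = exp(-r*dt) * [p*9.721105 + (1-p)*3.763405] = 6.612930; exercise = 6.280000; V(0,0) = max -> 6.612930

Answer: Price = V(0,0) = 6.6129


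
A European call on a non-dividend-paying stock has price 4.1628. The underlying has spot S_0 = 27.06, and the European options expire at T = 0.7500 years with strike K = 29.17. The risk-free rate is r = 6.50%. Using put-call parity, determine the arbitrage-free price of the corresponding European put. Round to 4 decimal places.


Put-call parity: C - P = S_0 * exp(-qT) - K * exp(-rT).
S_0 * exp(-qT) = 27.0600 * 1.00000000 = 27.06000000
K * exp(-rT) = 29.1700 * 0.95241920 = 27.78206820
P = C - S*exp(-qT) + K*exp(-rT)
P = 4.1628 - 27.06000000 + 27.78206820 = 4.8849

Answer: Put price = 4.8849


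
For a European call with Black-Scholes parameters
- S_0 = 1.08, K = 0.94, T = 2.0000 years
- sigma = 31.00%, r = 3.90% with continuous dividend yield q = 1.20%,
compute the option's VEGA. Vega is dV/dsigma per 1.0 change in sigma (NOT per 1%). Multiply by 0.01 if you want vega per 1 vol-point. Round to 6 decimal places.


d1 = 0.6590610306; d2 = 0.2206548263
phi(d1) = 0.3210625695; exp(-qT) = 0.9762857098; exp(-rT) = 0.9249644265
Vega = S * exp(-qT) * phi(d1) * sqrt(T) = 1.0800 * 0.9762857098 * 0.3210625695 * 1.4142135624 = 0.478746

Answer: Vega = 0.478746


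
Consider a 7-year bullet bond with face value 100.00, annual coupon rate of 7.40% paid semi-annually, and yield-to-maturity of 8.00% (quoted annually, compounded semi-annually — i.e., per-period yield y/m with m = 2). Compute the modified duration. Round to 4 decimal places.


Answer: Modified duration = 5.3464

Derivation:
Coupon per period c = face * coupon_rate / m = 3.700000
Periods per year m = 2; per-period yield y/m = 0.040000
Number of cashflows N = 14
Cashflows (t years, CF_t, discount factor 1/(1+y/m)^(m*t), PV):
  t = 0.5000: CF_t = 3.700000, DF = 0.961538, PV = 3.557692
  t = 1.0000: CF_t = 3.700000, DF = 0.924556, PV = 3.420858
  t = 1.5000: CF_t = 3.700000, DF = 0.888996, PV = 3.289287
  t = 2.0000: CF_t = 3.700000, DF = 0.854804, PV = 3.162776
  t = 2.5000: CF_t = 3.700000, DF = 0.821927, PV = 3.041130
  t = 3.0000: CF_t = 3.700000, DF = 0.790315, PV = 2.924164
  t = 3.5000: CF_t = 3.700000, DF = 0.759918, PV = 2.811696
  t = 4.0000: CF_t = 3.700000, DF = 0.730690, PV = 2.703554
  t = 4.5000: CF_t = 3.700000, DF = 0.702587, PV = 2.599571
  t = 5.0000: CF_t = 3.700000, DF = 0.675564, PV = 2.499587
  t = 5.5000: CF_t = 3.700000, DF = 0.649581, PV = 2.403449
  t = 6.0000: CF_t = 3.700000, DF = 0.624597, PV = 2.311009
  t = 6.5000: CF_t = 3.700000, DF = 0.600574, PV = 2.222124
  t = 7.0000: CF_t = 103.700000, DF = 0.577475, PV = 59.884166
Price P = sum_t PV_t = 96.831063
First compute Macaulay numerator sum_t t * PV_t:
  t * PV_t at t = 0.5000: 1.778846
  t * PV_t at t = 1.0000: 3.420858
  t * PV_t at t = 1.5000: 4.933930
  t * PV_t at t = 2.0000: 6.325551
  t * PV_t at t = 2.5000: 7.602826
  t * PV_t at t = 3.0000: 8.772491
  t * PV_t at t = 3.5000: 9.840936
  t * PV_t at t = 4.0000: 10.814215
  t * PV_t at t = 4.5000: 11.698069
  t * PV_t at t = 5.0000: 12.497937
  t * PV_t at t = 5.5000: 13.218972
  t * PV_t at t = 6.0000: 13.866055
  t * PV_t at t = 6.5000: 14.443807
  t * PV_t at t = 7.0000: 419.189163
Macaulay duration D = 538.403655 / 96.831063 = 5.560237
Modified duration = D / (1 + y/m) = 5.560237 / (1 + 0.040000) = 5.346382


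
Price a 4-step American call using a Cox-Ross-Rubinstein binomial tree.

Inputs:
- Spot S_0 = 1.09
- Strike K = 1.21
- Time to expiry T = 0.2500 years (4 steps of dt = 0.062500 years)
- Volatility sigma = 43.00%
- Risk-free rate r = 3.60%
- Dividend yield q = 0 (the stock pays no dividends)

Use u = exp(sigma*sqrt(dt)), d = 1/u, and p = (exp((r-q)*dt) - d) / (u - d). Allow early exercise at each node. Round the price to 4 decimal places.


dt = T/N = 0.062500
u = exp(sigma*sqrt(dt)) = 1.113491; d = 1/u = 0.898077
p = (exp((r-q)*dt) - d) / (u - d) = 0.483608
Discount per step: exp(-r*dt) = 0.997753
Stock lattice S(k, i) with i counting down-moves:
  k=0: S(0,0) = 1.0900
  k=1: S(1,0) = 1.2137; S(1,1) = 0.9789
  k=2: S(2,0) = 1.3514; S(2,1) = 1.0900; S(2,2) = 0.8791
  k=3: S(3,0) = 1.5048; S(3,1) = 1.2137; S(3,2) = 0.9789; S(3,3) = 0.7895
  k=4: S(4,0) = 1.6756; S(4,1) = 1.3514; S(4,2) = 1.0900; S(4,3) = 0.8791; S(4,4) = 0.7091
Terminal payoffs V(N, i) = max(S_T - K, 0):
  V(4,0) = 0.465611; V(4,1) = 0.141449; V(4,2) = 0.000000; V(4,3) = 0.000000; V(4,4) = 0.000000
Backward induction: V(k, i) = exp(-r*dt) * [p * V(k+1, i) + (1-p) * V(k+1, i+1)]; then take max(V_cont, immediate exercise) for American.
  V(3,0) = exp(-r*dt) * [p*0.465611 + (1-p)*0.141449] = 0.297546; exercise = 0.294827; V(3,0) = max -> 0.297546
  V(3,1) = exp(-r*dt) * [p*0.141449 + (1-p)*0.000000] = 0.068252; exercise = 0.003705; V(3,1) = max -> 0.068252
  V(3,2) = exp(-r*dt) * [p*0.000000 + (1-p)*0.000000] = 0.000000; exercise = 0.000000; V(3,2) = max -> 0.000000
  V(3,3) = exp(-r*dt) * [p*0.000000 + (1-p)*0.000000] = 0.000000; exercise = 0.000000; V(3,3) = max -> 0.000000
  V(2,0) = exp(-r*dt) * [p*0.297546 + (1-p)*0.068252] = 0.178738; exercise = 0.141449; V(2,0) = max -> 0.178738
  V(2,1) = exp(-r*dt) * [p*0.068252 + (1-p)*0.000000] = 0.032933; exercise = 0.000000; V(2,1) = max -> 0.032933
  V(2,2) = exp(-r*dt) * [p*0.000000 + (1-p)*0.000000] = 0.000000; exercise = 0.000000; V(2,2) = max -> 0.000000
  V(1,0) = exp(-r*dt) * [p*0.178738 + (1-p)*0.032933] = 0.103213; exercise = 0.003705; V(1,0) = max -> 0.103213
  V(1,1) = exp(-r*dt) * [p*0.032933 + (1-p)*0.000000] = 0.015891; exercise = 0.000000; V(1,1) = max -> 0.015891
  V(0,0) = exp(-r*dt) * [p*0.103213 + (1-p)*0.015891] = 0.057990; exercise = 0.000000; V(0,0) = max -> 0.057990

Answer: Price = V(0,0) = 0.0580


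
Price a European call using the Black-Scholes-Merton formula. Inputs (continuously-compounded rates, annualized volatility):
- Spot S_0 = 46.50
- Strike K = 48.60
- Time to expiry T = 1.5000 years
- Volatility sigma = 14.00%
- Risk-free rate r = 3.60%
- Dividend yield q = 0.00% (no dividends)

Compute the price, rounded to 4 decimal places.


d1 = (ln(S/K) + (r - q + 0.5*sigma^2) * T) / (sigma * sqrt(T)) = 0.14305476
d2 = d1 - sigma * sqrt(T) = -0.02840952
exp(-rT) = 0.94743211; exp(-qT) = 1.00000000
C = S_0 * exp(-qT) * N(d1) - K * exp(-rT) * N(d2)
N(d1) = 0.55687653; N(d2) = 0.48866776
C = 46.5000 * 1.00000000 * 0.55687653 - 48.6000 * 0.94743211 * 0.48866776 = 3.3940

Answer: Price = 3.3940


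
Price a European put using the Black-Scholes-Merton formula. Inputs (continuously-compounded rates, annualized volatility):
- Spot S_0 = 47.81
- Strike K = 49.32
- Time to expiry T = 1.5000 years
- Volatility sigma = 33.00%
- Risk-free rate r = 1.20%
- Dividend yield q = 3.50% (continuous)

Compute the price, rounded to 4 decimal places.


Answer: Price = 9.1464

Derivation:
d1 = (ln(S/K) + (r - q + 0.5*sigma^2) * T) / (sigma * sqrt(T)) = 0.03978601
d2 = d1 - sigma * sqrt(T) = -0.36437980
exp(-rT) = 0.98216103; exp(-qT) = 0.94885432
P = K * exp(-rT) * N(-d2) - S_0 * exp(-qT) * N(-d1)
N(-d1) = 0.48413187; N(-d2) = 0.64221279
P = 49.3200 * 0.98216103 * 0.64221279 - 47.8100 * 0.94885432 * 0.48413187 = 9.1464


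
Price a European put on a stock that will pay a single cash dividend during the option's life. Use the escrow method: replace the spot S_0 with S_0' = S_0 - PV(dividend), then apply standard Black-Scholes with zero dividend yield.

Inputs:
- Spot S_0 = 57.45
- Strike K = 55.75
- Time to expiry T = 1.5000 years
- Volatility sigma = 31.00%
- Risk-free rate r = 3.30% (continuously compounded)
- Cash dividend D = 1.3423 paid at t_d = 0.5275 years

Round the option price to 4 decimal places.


Answer: Price = 6.7723

Derivation:
PV(D) = D * exp(-r * t_d) = 1.3423 * 0.98274314 = 1.31913611
S_0' = S_0 - PV(D) = 57.4500 - 1.31913611 = 56.13086389
d1 = (ln(S_0'/K) + (r + sigma^2/2)*T) / (sigma*sqrt(T)) = 0.33814392
d2 = d1 - sigma*sqrt(T) = -0.04152699
exp(-rT) = 0.95170516
N(-d1) = 0.36762737; N(-d2) = 0.51656211
P = K * exp(-rT) * N(-d2) - S_0' * N(-d1) = 55.7500 * 0.95170516 * 0.51656211 - 56.13086389 * 0.36762737 = 6.7723


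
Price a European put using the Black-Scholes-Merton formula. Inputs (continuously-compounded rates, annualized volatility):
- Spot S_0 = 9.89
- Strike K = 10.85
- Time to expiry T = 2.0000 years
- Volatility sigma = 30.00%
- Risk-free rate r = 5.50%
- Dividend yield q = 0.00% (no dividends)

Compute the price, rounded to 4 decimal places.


Answer: Price = 1.5634

Derivation:
d1 = (ln(S/K) + (r - q + 0.5*sigma^2) * T) / (sigma * sqrt(T)) = 0.25304774
d2 = d1 - sigma * sqrt(T) = -0.17121632
exp(-rT) = 0.89583414; exp(-qT) = 1.00000000
P = K * exp(-rT) * N(-d2) - S_0 * exp(-qT) * N(-d1)
N(-d1) = 0.40011566; N(-d2) = 0.56797316
P = 10.8500 * 0.89583414 * 0.56797316 - 9.8900 * 1.00000000 * 0.40011566 = 1.5634


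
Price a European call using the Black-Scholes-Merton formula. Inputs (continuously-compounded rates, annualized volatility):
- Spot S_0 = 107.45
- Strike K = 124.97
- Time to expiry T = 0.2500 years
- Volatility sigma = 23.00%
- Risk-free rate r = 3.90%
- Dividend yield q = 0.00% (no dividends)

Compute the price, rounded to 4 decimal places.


d1 = (ln(S/K) + (r - q + 0.5*sigma^2) * T) / (sigma * sqrt(T)) = -1.17117900
d2 = d1 - sigma * sqrt(T) = -1.28617900
exp(-rT) = 0.99029738; exp(-qT) = 1.00000000
C = S_0 * exp(-qT) * N(d1) - K * exp(-rT) * N(d2)
N(d1) = 0.12076342; N(d2) = 0.09919030
C = 107.4500 * 1.00000000 * 0.12076342 - 124.9700 * 0.99029738 * 0.09919030 = 0.7005

Answer: Price = 0.7005


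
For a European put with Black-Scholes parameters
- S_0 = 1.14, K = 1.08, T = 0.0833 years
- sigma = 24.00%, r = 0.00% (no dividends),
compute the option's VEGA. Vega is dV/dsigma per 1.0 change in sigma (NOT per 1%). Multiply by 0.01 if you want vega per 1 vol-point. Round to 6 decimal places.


Answer: Vega = 0.094154

Derivation:
d1 = 0.8151833316; d2 = 0.7459151571
phi(d1) = 0.2861610642; exp(-qT) = 1.0000000000; exp(-rT) = 1.0000000000
Vega = S * exp(-qT) * phi(d1) * sqrt(T) = 1.1400 * 1.0000000000 * 0.2861610642 * 0.2886173938 = 0.094154


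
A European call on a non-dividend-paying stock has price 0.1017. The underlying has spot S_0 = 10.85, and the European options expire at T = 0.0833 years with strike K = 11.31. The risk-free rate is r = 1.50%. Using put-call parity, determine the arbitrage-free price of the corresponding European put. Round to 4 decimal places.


Answer: Put price = 0.5476

Derivation:
Put-call parity: C - P = S_0 * exp(-qT) - K * exp(-rT).
S_0 * exp(-qT) = 10.8500 * 1.00000000 = 10.85000000
K * exp(-rT) = 11.3100 * 0.99875128 = 11.29587698
P = C - S*exp(-qT) + K*exp(-rT)
P = 0.1017 - 10.85000000 + 11.29587698 = 0.5476


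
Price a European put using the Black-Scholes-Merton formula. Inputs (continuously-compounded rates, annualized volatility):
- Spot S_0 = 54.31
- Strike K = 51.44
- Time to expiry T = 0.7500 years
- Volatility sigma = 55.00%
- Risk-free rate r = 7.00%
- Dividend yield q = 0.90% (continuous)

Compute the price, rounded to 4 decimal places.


d1 = (ln(S/K) + (r - q + 0.5*sigma^2) * T) / (sigma * sqrt(T)) = 0.44819133
d2 = d1 - sigma * sqrt(T) = -0.02812264
exp(-rT) = 0.94885432; exp(-qT) = 0.99327273
P = K * exp(-rT) * N(-d2) - S_0 * exp(-qT) * N(-d1)
N(-d1) = 0.32700756; N(-d2) = 0.51121783
P = 51.4400 * 0.94885432 * 0.51121783 - 54.3100 * 0.99327273 * 0.32700756 = 7.3118

Answer: Price = 7.3118


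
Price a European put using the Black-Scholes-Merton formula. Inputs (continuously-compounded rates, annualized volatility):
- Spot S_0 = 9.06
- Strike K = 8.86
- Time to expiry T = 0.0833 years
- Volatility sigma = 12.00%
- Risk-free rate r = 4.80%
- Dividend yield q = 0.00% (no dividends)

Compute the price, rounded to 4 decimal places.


Answer: Price = 0.0399

Derivation:
d1 = (ln(S/K) + (r - q + 0.5*sigma^2) * T) / (sigma * sqrt(T)) = 0.77728381
d2 = d1 - sigma * sqrt(T) = 0.74264973
exp(-rT) = 0.99600958; exp(-qT) = 1.00000000
P = K * exp(-rT) * N(-d2) - S_0 * exp(-qT) * N(-d1)
N(-d1) = 0.21849567; N(-d2) = 0.22884689
P = 8.8600 * 0.99600958 * 0.22884689 - 9.0600 * 1.00000000 * 0.21849567 = 0.0399


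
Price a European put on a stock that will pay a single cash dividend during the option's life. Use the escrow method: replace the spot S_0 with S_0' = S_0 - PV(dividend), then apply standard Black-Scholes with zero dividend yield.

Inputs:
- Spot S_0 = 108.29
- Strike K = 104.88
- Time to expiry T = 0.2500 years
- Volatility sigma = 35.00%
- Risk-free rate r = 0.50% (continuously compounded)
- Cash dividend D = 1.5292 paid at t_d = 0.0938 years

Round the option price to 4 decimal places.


PV(D) = D * exp(-r * t_d) = 1.5292 * 0.99953111 = 1.52848297
S_0' = S_0 - PV(D) = 108.2900 - 1.52848297 = 106.76151703
d1 = (ln(S_0'/K) + (r + sigma^2/2)*T) / (sigma*sqrt(T)) = 0.19624683
d2 = d1 - sigma*sqrt(T) = 0.02124683
exp(-rT) = 0.99875078
N(-d1) = 0.42220849; N(-d2) = 0.49152438
P = K * exp(-rT) * N(-d2) - S_0' * N(-d1) = 104.8800 * 0.99875078 * 0.49152438 - 106.76151703 * 0.42220849 = 6.4111

Answer: Price = 6.4111


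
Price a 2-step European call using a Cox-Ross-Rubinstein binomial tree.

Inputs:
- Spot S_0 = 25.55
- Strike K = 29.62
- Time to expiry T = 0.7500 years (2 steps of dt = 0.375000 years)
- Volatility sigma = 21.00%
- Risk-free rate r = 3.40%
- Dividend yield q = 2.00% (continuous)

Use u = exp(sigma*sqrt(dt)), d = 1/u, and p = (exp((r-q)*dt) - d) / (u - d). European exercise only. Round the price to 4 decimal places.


Answer: Price = V(0,0) = 0.7958

Derivation:
dt = T/N = 0.375000
u = exp(sigma*sqrt(dt)) = 1.137233; d = 1/u = 0.879327
p = (exp((r-q)*dt) - d) / (u - d) = 0.488304
Discount per step: exp(-r*dt) = 0.987331
Stock lattice S(k, i) with i counting down-moves:
  k=0: S(0,0) = 25.5500
  k=1: S(1,0) = 29.0563; S(1,1) = 22.4668
  k=2: S(2,0) = 33.0438; S(2,1) = 25.5500; S(2,2) = 19.7557
Terminal payoffs V(N, i) = max(S_T - K, 0):
  V(2,0) = 3.423793; V(2,1) = 0.000000; V(2,2) = 0.000000
Backward induction: V(k, i) = exp(-r*dt) * [p * V(k+1, i) + (1-p) * V(k+1, i+1)].
  V(1,0) = exp(-r*dt) * [p*3.423793 + (1-p)*0.000000] = 1.650673
  V(1,1) = exp(-r*dt) * [p*0.000000 + (1-p)*0.000000] = 0.000000
  V(0,0) = exp(-r*dt) * [p*1.650673 + (1-p)*0.000000] = 0.795819


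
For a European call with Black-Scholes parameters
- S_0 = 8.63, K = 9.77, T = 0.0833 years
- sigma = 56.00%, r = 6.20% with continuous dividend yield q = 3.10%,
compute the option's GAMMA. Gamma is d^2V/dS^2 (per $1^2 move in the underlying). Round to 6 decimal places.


Answer: Gamma = 0.227793

Derivation:
d1 = -0.6708598557; d2 = -0.8324855962
phi(d1) = 0.3185534481; exp(-qT) = 0.9974210313; exp(-rT) = 0.9948487136
Gamma = exp(-qT) * phi(d1) / (S * sigma * sqrt(T)) = 0.9974210313 * 0.3185534481 / (8.6300 * 0.5600 * 0.2886173938) = 0.227793


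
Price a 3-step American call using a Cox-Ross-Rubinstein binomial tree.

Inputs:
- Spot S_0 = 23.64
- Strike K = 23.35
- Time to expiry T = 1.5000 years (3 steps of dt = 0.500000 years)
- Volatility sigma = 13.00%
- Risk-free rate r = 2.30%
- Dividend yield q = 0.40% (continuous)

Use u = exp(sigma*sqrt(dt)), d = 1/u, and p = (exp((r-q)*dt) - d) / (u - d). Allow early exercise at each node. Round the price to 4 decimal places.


dt = T/N = 0.500000
u = exp(sigma*sqrt(dt)) = 1.096281; d = 1/u = 0.912175
p = (exp((r-q)*dt) - d) / (u - d) = 0.528882
Discount per step: exp(-r*dt) = 0.988566
Stock lattice S(k, i) with i counting down-moves:
  k=0: S(0,0) = 23.6400
  k=1: S(1,0) = 25.9161; S(1,1) = 21.5638
  k=2: S(2,0) = 28.4113; S(2,1) = 23.6400; S(2,2) = 19.6700
  k=3: S(3,0) = 31.1468; S(3,1) = 25.9161; S(3,2) = 21.5638; S(3,3) = 17.9424
Terminal payoffs V(N, i) = max(S_T - K, 0):
  V(3,0) = 7.796810; V(3,1) = 2.566092; V(3,2) = 0.000000; V(3,3) = 0.000000
Backward induction: V(k, i) = exp(-r*dt) * [p * V(k+1, i) + (1-p) * V(k+1, i+1)]; then take max(V_cont, immediate exercise) for American.
  V(2,0) = exp(-r*dt) * [p*7.796810 + (1-p)*2.566092] = 5.271549; exercise = 5.061328; V(2,0) = max -> 5.271549
  V(2,1) = exp(-r*dt) * [p*2.566092 + (1-p)*0.000000] = 1.341641; exercise = 0.290000; V(2,1) = max -> 1.341641
  V(2,2) = exp(-r*dt) * [p*0.000000 + (1-p)*0.000000] = 0.000000; exercise = 0.000000; V(2,2) = max -> 0.000000
  V(1,0) = exp(-r*dt) * [p*5.271549 + (1-p)*1.341641] = 3.380991; exercise = 2.566092; V(1,0) = max -> 3.380991
  V(1,1) = exp(-r*dt) * [p*1.341641 + (1-p)*0.000000] = 0.701456; exercise = 0.000000; V(1,1) = max -> 0.701456
  V(0,0) = exp(-r*dt) * [p*3.380991 + (1-p)*0.701456] = 2.094388; exercise = 0.290000; V(0,0) = max -> 2.094388

Answer: Price = V(0,0) = 2.0944
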